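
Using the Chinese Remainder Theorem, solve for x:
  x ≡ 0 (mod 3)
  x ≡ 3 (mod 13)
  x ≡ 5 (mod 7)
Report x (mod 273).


Moduli 3, 13, 7 are pairwise coprime; by CRT there is a unique solution modulo M = 3 · 13 · 7 = 273.
Solve pairwise, accumulating the modulus:
  Start with x ≡ 0 (mod 3).
  Combine with x ≡ 3 (mod 13): since gcd(3, 13) = 1, we get a unique residue mod 39.
    Write x = 0 + 3·t and substitute into x ≡ 3 (mod 13): 3·t ≡ 3 − 0 = 3 (mod 13).
    The inverse of 3 mod 13 is 9 (since 3·9 = 27 = 2·13 + 1), so t ≡ 9·3 = 27 ≡ 1 (mod 13).
    Then x = 0 + 3·1 = 3, valid modulo lcm(3, 13) = 39: x ≡ 3 (mod 39).
  Combine with x ≡ 5 (mod 7): since gcd(39, 7) = 1, we get a unique residue mod 273.
    Write x = 3 + 39·t and substitute into x ≡ 5 (mod 7): 39·t ≡ 5 − 3 = 2 (mod 7).
    Reduce coefficients mod 7: 4·t ≡ 2 (mod 7).
    The inverse of 4 mod 7 is 2 (since 4·2 = 8 = 1·7 + 1), so t ≡ 2·2 = 4 ≡ 4 (mod 7).
    Then x = 3 + 39·4 = 159, valid modulo lcm(39, 7) = 273: x ≡ 159 (mod 273).
Verify: 159 mod 3 = 0 ✓, 159 mod 13 = 3 ✓, 159 mod 7 = 5 ✓.

x ≡ 159 (mod 273).


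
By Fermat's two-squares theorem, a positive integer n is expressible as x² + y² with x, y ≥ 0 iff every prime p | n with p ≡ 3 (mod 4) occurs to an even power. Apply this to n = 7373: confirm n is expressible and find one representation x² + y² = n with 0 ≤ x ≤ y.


Step 1: Factor n = 7373 = 73 · 101.
Step 2: Check the mod-4 condition on each prime factor: 73 ≡ 1 (mod 4), exponent 1; 101 ≡ 1 (mod 4), exponent 1.
All primes ≡ 3 (mod 4) appear to even exponent (or don't appear), so by the two-squares theorem n IS expressible as a sum of two squares.
Step 3: Build a representation. Here n = 73 · 101 is a product of primes ≡ 1 (mod 4). Each prime p ≡ 1 (mod 4) is itself a sum of two squares; find a² by testing p − a² for a perfect square:
  73: 73 − 1² = 72, 73 − 2² = 69, 73 − 3² = 64 = 8² ⇒ 73 = 3² + 8².
  101: 101 − 1² = 100 = 10² ⇒ 101 = 1² + 10².
  Combine using the Brahmagupta–Fibonacci identity (a² + b²)(c² + d²) = (ac − bd)² + (ad + bc)² = (ac + bd)² + (ad − bc)²:
  73 · 101 = 7373: from (3² + 8²)(1² + 10²), take (3·1 − 8·10, 3·10 + 8·1) = (3 − 80, 30 + 8) = (-77, 38); dropping signs (only squares matter) gives (77, 38); check 77² + 38² = 5929 + 1444 = 7373 ✓.
Step 4: Order so x ≤ y and verify: 38² + 77² = 1444 + 5929 = 7373 = n. ✓

n = 7373 = 38² + 77² (one valid representation with x ≤ y).


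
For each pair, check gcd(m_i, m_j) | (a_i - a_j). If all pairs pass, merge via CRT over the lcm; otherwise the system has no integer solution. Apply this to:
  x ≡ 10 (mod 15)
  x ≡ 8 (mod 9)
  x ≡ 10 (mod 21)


Moduli 15, 9, 21 are not pairwise coprime, so CRT works modulo lcm(m_i) when all pairwise compatibility conditions hold.
Pairwise compatibility: gcd(m_i, m_j) must divide a_i - a_j for every pair.
Merge one congruence at a time:
  Start: x ≡ 10 (mod 15).
  Combine with x ≡ 8 (mod 9): gcd(15, 9) = 3, and 8 - 10 = -2 is NOT divisible by 3.
    ⇒ system is inconsistent (no integer solution).

No solution (the system is inconsistent).


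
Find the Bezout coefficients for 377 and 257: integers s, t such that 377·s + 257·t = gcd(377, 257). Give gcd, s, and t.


Euclidean algorithm on (377, 257) — divide until remainder is 0:
  377 = 1 · 257 + 120
  257 = 2 · 120 + 17
  120 = 7 · 17 + 1
  17 = 17 · 1 + 0
gcd(377, 257) = 1.
Track Bezout coefficients alongside the remainders: start with r₀ = 377 = a·1 + b·0 (s = 1, t = 0) and r₁ = 257 = a·0 + b·1 (s = 0, t = 1); each new remainder r_{k+1} = r_{k-1} − q_k·r_k inherits s_{k+1} = s_{k-1} − q_k·s_k, t_{k+1} = t_{k-1} − q_k·t_k, so r_k = a·s_k + b·t_k at every step:
  q = 1: r = 120, s = 1 − 1·0 = 1, t = 0 − 1·1 = -1  (check: 377·1 + 257·(-1) = 120)
  q = 2: r = 17, s = 0 − 2·1 = -2, t = 1 − 2·(-1) = 3  (check: 377·(-2) + 257·3 = 17)
  q = 7: r = 1, s = 1 − 7·(-2) = 15, t = -1 − 7·3 = -22  (check: 377·15 + 257·(-22) = 1)
The row with r = 1 (the gcd) gives the Bezout coefficients s = 15, t = -22.
Result: 377 · (15) + 257 · (-22) = 1.

gcd(377, 257) = 1; s = 15, t = -22 (check: 377·15 + 257·(-22) = 1).


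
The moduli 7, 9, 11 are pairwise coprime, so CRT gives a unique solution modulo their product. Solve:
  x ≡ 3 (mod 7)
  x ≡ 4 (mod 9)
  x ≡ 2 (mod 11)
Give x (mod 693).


Moduli 7, 9, 11 are pairwise coprime; by CRT there is a unique solution modulo M = 7 · 9 · 11 = 693.
Solve pairwise, accumulating the modulus:
  Start with x ≡ 3 (mod 7).
  Combine with x ≡ 4 (mod 9): since gcd(7, 9) = 1, we get a unique residue mod 63.
    Write x = 3 + 7·t and substitute into x ≡ 4 (mod 9): 7·t ≡ 4 − 3 = 1 (mod 9).
    The inverse of 7 mod 9 is 4 (since 7·4 = 28 = 3·9 + 1), so t ≡ 4·1 = 4 ≡ 4 (mod 9).
    Then x = 3 + 7·4 = 31, valid modulo lcm(7, 9) = 63: x ≡ 31 (mod 63).
  Combine with x ≡ 2 (mod 11): since gcd(63, 11) = 1, we get a unique residue mod 693.
    Write x = 31 + 63·t and substitute into x ≡ 2 (mod 11): 63·t ≡ 2 − 31 = -29 (mod 11).
    Reduce coefficients mod 11: 8·t ≡ 4 (mod 11).
    The inverse of 8 mod 11 is 7 (since 8·7 = 56 = 5·11 + 1), so t ≡ 7·4 = 28 ≡ 6 (mod 11).
    Then x = 31 + 63·6 = 409, valid modulo lcm(63, 11) = 693: x ≡ 409 (mod 693).
Verify: 409 mod 7 = 3 ✓, 409 mod 9 = 4 ✓, 409 mod 11 = 2 ✓.

x ≡ 409 (mod 693).


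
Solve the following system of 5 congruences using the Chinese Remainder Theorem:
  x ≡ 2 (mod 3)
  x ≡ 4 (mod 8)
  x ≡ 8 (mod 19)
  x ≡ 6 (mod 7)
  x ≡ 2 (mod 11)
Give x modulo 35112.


Product of moduli M = 3 · 8 · 19 · 7 · 11 = 35112.
Merge one congruence at a time:
  Start: x ≡ 2 (mod 3).
  Combine with x ≡ 4 (mod 8); new modulus lcm = 24.
    Write x = 2 + 3·t and substitute into x ≡ 4 (mod 8): 3·t ≡ 4 − 2 = 2 (mod 8).
    The inverse of 3 mod 8 is 3 (since 3·3 = 9 = 1·8 + 1), so t ≡ 3·2 = 6 ≡ 6 (mod 8).
    Then x = 2 + 3·6 = 20, valid modulo lcm(3, 8) = 24: x ≡ 20 (mod 24).
  Combine with x ≡ 8 (mod 19); new modulus lcm = 456.
    Write x = 20 + 24·t and substitute into x ≡ 8 (mod 19): 24·t ≡ 8 − 20 = -12 (mod 19).
    Reduce coefficients mod 19: 5·t ≡ 7 (mod 19).
    The inverse of 5 mod 19 is 4 (since 5·4 = 20 = 1·19 + 1), so t ≡ 4·7 = 28 ≡ 9 (mod 19).
    Then x = 20 + 24·9 = 236, valid modulo lcm(24, 19) = 456: x ≡ 236 (mod 456).
  Combine with x ≡ 6 (mod 7); new modulus lcm = 3192.
    Write x = 236 + 456·t and substitute into x ≡ 6 (mod 7): 456·t ≡ 6 − 236 = -230 (mod 7).
    Reduce coefficients mod 7: 1·t ≡ 1 (mod 7).
    So t ≡ 1 (mod 7).
    Then x = 236 + 456·1 = 692, valid modulo lcm(456, 7) = 3192: x ≡ 692 (mod 3192).
  Combine with x ≡ 2 (mod 11); new modulus lcm = 35112.
    Write x = 692 + 3192·t and substitute into x ≡ 2 (mod 11): 3192·t ≡ 2 − 692 = -690 (mod 11).
    Reduce coefficients mod 11: 2·t ≡ 3 (mod 11).
    The inverse of 2 mod 11 is 6 (since 2·6 = 12 = 1·11 + 1), so t ≡ 6·3 = 18 ≡ 7 (mod 11).
    Then x = 692 + 3192·7 = 23036, valid modulo lcm(3192, 11) = 35112: x ≡ 23036 (mod 35112).
Verify against each original: 23036 mod 3 = 2, 23036 mod 8 = 4, 23036 mod 19 = 8, 23036 mod 7 = 6, 23036 mod 11 = 2.

x ≡ 23036 (mod 35112).


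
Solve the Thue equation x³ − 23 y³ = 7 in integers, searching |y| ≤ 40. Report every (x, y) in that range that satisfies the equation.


The equation is x³ - 23y³ = 7. For fixed y, x³ = 23·y³ + 7, so a solution requires the RHS to be a perfect cube.
Strategy: iterate y from -40 to 40, compute RHS = 23·y³ + 7, and check whether it is a (positive or negative) perfect cube.
Check small values of y:
  y = 0: RHS = 7 is not a perfect cube.
  y = 1: RHS = 30 is not a perfect cube.
  y = -1: RHS = -16 is not a perfect cube.
  y = 2: RHS = 191 is not a perfect cube.
  y = -2: RHS = -177 is not a perfect cube.
  y = 3: RHS = 628 is not a perfect cube.
  y = -3: RHS = -614 is not a perfect cube.
Continuing the search up to |y| = 40 finds no solutions either.
No (x, y) in the scanned range satisfies the equation.

No integer solutions with |y| ≤ 40.


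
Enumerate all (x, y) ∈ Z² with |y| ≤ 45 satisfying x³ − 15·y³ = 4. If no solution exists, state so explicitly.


The equation is x³ - 15y³ = 4. For fixed y, x³ = 15·y³ + 4, so a solution requires the RHS to be a perfect cube.
Strategy: iterate y from -45 to 45, compute RHS = 15·y³ + 4, and check whether it is a (positive or negative) perfect cube.
Check small values of y:
  y = 0: RHS = 4 is not a perfect cube.
  y = 1: RHS = 19 is not a perfect cube.
  y = -1: RHS = -11 is not a perfect cube.
  y = 2: RHS = 124 is not a perfect cube.
  y = -2: RHS = -116 is not a perfect cube.
  y = 3: RHS = 409 is not a perfect cube.
  y = -3: RHS = -401 is not a perfect cube.
Continuing the search up to |y| = 45 finds no solutions either.
No (x, y) in the scanned range satisfies the equation.

No integer solutions with |y| ≤ 45.


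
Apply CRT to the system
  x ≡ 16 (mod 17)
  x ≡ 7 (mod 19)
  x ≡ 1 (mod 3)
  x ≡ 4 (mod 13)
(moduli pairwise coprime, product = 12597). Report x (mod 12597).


Product of moduli M = 17 · 19 · 3 · 13 = 12597.
Merge one congruence at a time:
  Start: x ≡ 16 (mod 17).
  Combine with x ≡ 7 (mod 19); new modulus lcm = 323.
    Write x = 16 + 17·t and substitute into x ≡ 7 (mod 19): 17·t ≡ 7 − 16 = -9 (mod 19).
    Reduce coefficients mod 19: 17·t ≡ 10 (mod 19).
    The inverse of 17 mod 19 is 9 (since 17·9 = 153 = 8·19 + 1), so t ≡ 9·10 = 90 ≡ 14 (mod 19).
    Then x = 16 + 17·14 = 254, valid modulo lcm(17, 19) = 323: x ≡ 254 (mod 323).
  Combine with x ≡ 1 (mod 3); new modulus lcm = 969.
    Write x = 254 + 323·t and substitute into x ≡ 1 (mod 3): 323·t ≡ 1 − 254 = -253 (mod 3).
    Reduce coefficients mod 3: 2·t ≡ 2 (mod 3).
    The inverse of 2 mod 3 is 2 (since 2·2 = 4 = 1·3 + 1), so t ≡ 2·2 = 4 ≡ 1 (mod 3).
    Then x = 254 + 323·1 = 577, valid modulo lcm(323, 3) = 969: x ≡ 577 (mod 969).
  Combine with x ≡ 4 (mod 13); new modulus lcm = 12597.
    Write x = 577 + 969·t and substitute into x ≡ 4 (mod 13): 969·t ≡ 4 − 577 = -573 (mod 13).
    Reduce coefficients mod 13: 7·t ≡ 12 (mod 13).
    The inverse of 7 mod 13 is 2 (since 7·2 = 14 = 1·13 + 1), so t ≡ 2·12 = 24 ≡ 11 (mod 13).
    Then x = 577 + 969·11 = 11236, valid modulo lcm(969, 13) = 12597: x ≡ 11236 (mod 12597).
Verify against each original: 11236 mod 17 = 16, 11236 mod 19 = 7, 11236 mod 3 = 1, 11236 mod 13 = 4.

x ≡ 11236 (mod 12597).


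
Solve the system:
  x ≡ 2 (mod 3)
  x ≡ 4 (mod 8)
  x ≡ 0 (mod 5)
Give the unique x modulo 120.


Moduli 3, 8, 5 are pairwise coprime; by CRT there is a unique solution modulo M = 3 · 8 · 5 = 120.
Solve pairwise, accumulating the modulus:
  Start with x ≡ 2 (mod 3).
  Combine with x ≡ 4 (mod 8): since gcd(3, 8) = 1, we get a unique residue mod 24.
    Write x = 2 + 3·t and substitute into x ≡ 4 (mod 8): 3·t ≡ 4 − 2 = 2 (mod 8).
    The inverse of 3 mod 8 is 3 (since 3·3 = 9 = 1·8 + 1), so t ≡ 3·2 = 6 ≡ 6 (mod 8).
    Then x = 2 + 3·6 = 20, valid modulo lcm(3, 8) = 24: x ≡ 20 (mod 24).
  Combine with x ≡ 0 (mod 5): since gcd(24, 5) = 1, we get a unique residue mod 120.
    Write x = 20 + 24·t and substitute into x ≡ 0 (mod 5): 24·t ≡ 0 − 20 = -20 (mod 5).
    Reduce coefficients mod 5: 4·t ≡ 0 (mod 5).
    The inverse of 4 mod 5 is 4 (since 4·4 = 16 = 3·5 + 1), so t ≡ 4·0 = 0 ≡ 0 (mod 5).
    Then x = 20 + 24·0 = 20, valid modulo lcm(24, 5) = 120: x ≡ 20 (mod 120).
Verify: 20 mod 3 = 2 ✓, 20 mod 8 = 4 ✓, 20 mod 5 = 0 ✓.

x ≡ 20 (mod 120).


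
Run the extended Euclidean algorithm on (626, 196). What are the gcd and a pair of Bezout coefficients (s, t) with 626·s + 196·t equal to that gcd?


Euclidean algorithm on (626, 196) — divide until remainder is 0:
  626 = 3 · 196 + 38
  196 = 5 · 38 + 6
  38 = 6 · 6 + 2
  6 = 3 · 2 + 0
gcd(626, 196) = 2.
Track Bezout coefficients alongside the remainders: start with r₀ = 626 = a·1 + b·0 (s = 1, t = 0) and r₁ = 196 = a·0 + b·1 (s = 0, t = 1); each new remainder r_{k+1} = r_{k-1} − q_k·r_k inherits s_{k+1} = s_{k-1} − q_k·s_k, t_{k+1} = t_{k-1} − q_k·t_k, so r_k = a·s_k + b·t_k at every step:
  q = 3: r = 38, s = 1 − 3·0 = 1, t = 0 − 3·1 = -3  (check: 626·1 + 196·(-3) = 38)
  q = 5: r = 6, s = 0 − 5·1 = -5, t = 1 − 5·(-3) = 16  (check: 626·(-5) + 196·16 = 6)
  q = 6: r = 2, s = 1 − 6·(-5) = 31, t = -3 − 6·16 = -99  (check: 626·31 + 196·(-99) = 2)
The row with r = 2 (the gcd) gives the Bezout coefficients s = 31, t = -99.
Result: 626 · (31) + 196 · (-99) = 2.

gcd(626, 196) = 2; s = 31, t = -99 (check: 626·31 + 196·(-99) = 2).


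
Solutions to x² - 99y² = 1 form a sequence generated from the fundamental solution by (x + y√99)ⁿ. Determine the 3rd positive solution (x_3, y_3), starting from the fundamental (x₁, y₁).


Step 1: Find the fundamental solution (x₁, y₁) of x² - 99y² = 1.
  Expand √99 as a continued fraction. a₀ = ⌊√99⌋ = 9; iterate m_{k+1} = d_k·a_k − m_k, d_{k+1} = (99 − m_{k+1}²)/d_k, a_{k+1} = ⌊(a₀ + m_{k+1})/d_{k+1}⌋ (starting m₀ = 0, d₀ = 1), with convergents p_k = a_k·p_{k-1} + p_{k-2}, q_k = a_k·q_{k-1} + q_{k-2} (p₋₁ = 1, q₋₁ = 0):
  k = 0: a₀ = 9; p₀/q₀ = 9/1; p₀² − 99·q₀² = 81 − 99 = -18.
  k = 1: m = 9, d = 18, a = ⌊(9 + 9)/18⌋ = 1; p/q = (1·9 + 1)/(1·1 + 0) = 10/1; p² − 99·q² = 100 − 99 = 1.
  The first convergent with p² − 99·q² = 1 gives the fundamental solution (x₁, y₁) = (10, 1).
Step 2: Apply the recurrence (x_{n+1}, y_{n+1}) = (x₁x_n + 99y₁y_n, x₁y_n + y₁x_n) repeatedly.
  From (x_1, y_1) = (10, 1): x_2 = 10·10 + 99·1·1 = 199; y_2 = 10·1 + 1·10 = 20.
  From (x_2, y_2) = (199, 20): x_3 = 10·199 + 99·1·20 = 3970; y_3 = 10·20 + 1·199 = 399.
Step 3: Verify x_3² - 99·y_3² = 15760900 - 15760899 = 1 (should be 1). ✓

(x_1, y_1) = (10, 1); (x_3, y_3) = (3970, 399).


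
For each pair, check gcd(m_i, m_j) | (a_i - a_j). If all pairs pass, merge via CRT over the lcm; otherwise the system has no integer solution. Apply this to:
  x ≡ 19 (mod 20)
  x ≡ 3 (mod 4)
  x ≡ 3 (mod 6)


Moduli 20, 4, 6 are not pairwise coprime, so CRT works modulo lcm(m_i) when all pairwise compatibility conditions hold.
Pairwise compatibility: gcd(m_i, m_j) must divide a_i - a_j for every pair.
Merge one congruence at a time:
  Start: x ≡ 19 (mod 20).
  Combine with x ≡ 3 (mod 4): gcd(20, 4) = 4; 3 - 19 = -16, which IS divisible by 4, so compatible.
    Write x = 19 + 20·t and substitute into x ≡ 3 (mod 4): 20·t ≡ 3 − 19 = -16 (mod 4).
    Divide the congruence (and modulus) by g = 4: 5·t ≡ -4 (mod 1).
    Modulo 1 every t works; take t = 0.
    Then x = 19 + 20·0 = 19, valid modulo lcm(20, 4) = 20: x ≡ 19 (mod 20).
  Combine with x ≡ 3 (mod 6): gcd(20, 6) = 2; 3 - 19 = -16, which IS divisible by 2, so compatible.
    Write x = 19 + 20·t and substitute into x ≡ 3 (mod 6): 20·t ≡ 3 − 19 = -16 (mod 6).
    Divide the congruence (and modulus) by g = 2: 10·t ≡ -8 (mod 3).
    Reduce coefficients mod 3: 1·t ≡ 1 (mod 3).
    So t ≡ 1 (mod 3).
    Then x = 19 + 20·1 = 39, valid modulo lcm(20, 6) = 60: x ≡ 39 (mod 60).
Verify: 39 mod 20 = 19, 39 mod 4 = 3, 39 mod 6 = 3.

x ≡ 39 (mod 60).


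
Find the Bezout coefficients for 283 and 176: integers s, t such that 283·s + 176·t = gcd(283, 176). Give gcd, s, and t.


Euclidean algorithm on (283, 176) — divide until remainder is 0:
  283 = 1 · 176 + 107
  176 = 1 · 107 + 69
  107 = 1 · 69 + 38
  69 = 1 · 38 + 31
  38 = 1 · 31 + 7
  31 = 4 · 7 + 3
  7 = 2 · 3 + 1
  3 = 3 · 1 + 0
gcd(283, 176) = 1.
Track Bezout coefficients alongside the remainders: start with r₀ = 283 = a·1 + b·0 (s = 1, t = 0) and r₁ = 176 = a·0 + b·1 (s = 0, t = 1); each new remainder r_{k+1} = r_{k-1} − q_k·r_k inherits s_{k+1} = s_{k-1} − q_k·s_k, t_{k+1} = t_{k-1} − q_k·t_k, so r_k = a·s_k + b·t_k at every step:
  q = 1: r = 107, s = 1 − 1·0 = 1, t = 0 − 1·1 = -1  (check: 283·1 + 176·(-1) = 107)
  q = 1: r = 69, s = 0 − 1·1 = -1, t = 1 − 1·(-1) = 2  (check: 283·(-1) + 176·2 = 69)
  q = 1: r = 38, s = 1 − 1·(-1) = 2, t = -1 − 1·2 = -3  (check: 283·2 + 176·(-3) = 38)
  q = 1: r = 31, s = -1 − 1·2 = -3, t = 2 − 1·(-3) = 5  (check: 283·(-3) + 176·5 = 31)
  q = 1: r = 7, s = 2 − 1·(-3) = 5, t = -3 − 1·5 = -8  (check: 283·5 + 176·(-8) = 7)
  q = 4: r = 3, s = -3 − 4·5 = -23, t = 5 − 4·(-8) = 37  (check: 283·(-23) + 176·37 = 3)
  q = 2: r = 1, s = 5 − 2·(-23) = 51, t = -8 − 2·37 = -82  (check: 283·51 + 176·(-82) = 1)
The row with r = 1 (the gcd) gives the Bezout coefficients s = 51, t = -82.
Result: 283 · (51) + 176 · (-82) = 1.

gcd(283, 176) = 1; s = 51, t = -82 (check: 283·51 + 176·(-82) = 1).


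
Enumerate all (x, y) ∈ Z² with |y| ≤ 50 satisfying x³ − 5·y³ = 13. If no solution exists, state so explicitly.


The equation is x³ - 5y³ = 13. For fixed y, x³ = 5·y³ + 13, so a solution requires the RHS to be a perfect cube.
Strategy: iterate y from -50 to 50, compute RHS = 5·y³ + 13, and check whether it is a (positive or negative) perfect cube.
Check small values of y:
  y = 0: RHS = 13 is not a perfect cube.
  y = 1: RHS = 18 is not a perfect cube.
  y = -1: RHS = 8 = (2)³ ⇒ x = 2 works.
  y = 2: RHS = 53 is not a perfect cube.
  y = -2: RHS = -27 = (-3)³ ⇒ x = -3 works.
  y = 3: RHS = 148 is not a perfect cube.
  y = -3: RHS = -122 is not a perfect cube.
Continuing, at y = 7: RHS = 1728 = (12)³ ⇒ x = 12 works.
Searching the remaining y in |y| ≤ 50 finds no further solutions.
Collected solutions: (2, -1), (-3, -2), (12, 7).

Solutions (with |y| ≤ 50): (2, -1), (-3, -2), (12, 7).


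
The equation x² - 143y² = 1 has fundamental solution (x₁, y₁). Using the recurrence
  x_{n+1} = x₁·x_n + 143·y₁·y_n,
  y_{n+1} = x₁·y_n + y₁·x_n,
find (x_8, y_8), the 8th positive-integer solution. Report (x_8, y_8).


Step 1: Find the fundamental solution (x₁, y₁) of x² - 143y² = 1.
  Expand √143 as a continued fraction. a₀ = ⌊√143⌋ = 11; iterate m_{k+1} = d_k·a_k − m_k, d_{k+1} = (143 − m_{k+1}²)/d_k, a_{k+1} = ⌊(a₀ + m_{k+1})/d_{k+1}⌋ (starting m₀ = 0, d₀ = 1), with convergents p_k = a_k·p_{k-1} + p_{k-2}, q_k = a_k·q_{k-1} + q_{k-2} (p₋₁ = 1, q₋₁ = 0):
  k = 0: a₀ = 11; p₀/q₀ = 11/1; p₀² − 143·q₀² = 121 − 143 = -22.
  k = 1: m = 11, d = 22, a = ⌊(11 + 11)/22⌋ = 1; p/q = (1·11 + 1)/(1·1 + 0) = 12/1; p² − 143·q² = 144 − 143 = 1.
  The first convergent with p² − 143·q² = 1 gives the fundamental solution (x₁, y₁) = (12, 1).
Step 2: Apply the recurrence (x_{n+1}, y_{n+1}) = (x₁x_n + 143y₁y_n, x₁y_n + y₁x_n) repeatedly.
  From (x_1, y_1) = (12, 1): x_2 = 12·12 + 143·1·1 = 287; y_2 = 12·1 + 1·12 = 24.
  From (x_2, y_2) = (287, 24): x_3 = 12·287 + 143·1·24 = 6876; y_3 = 12·24 + 1·287 = 575.
  From (x_3, y_3) = (6876, 575): x_4 = 12·6876 + 143·1·575 = 164737; y_4 = 12·575 + 1·6876 = 13776.
  From (x_4, y_4) = (164737, 13776): x_5 = 12·164737 + 143·1·13776 = 3946812; y_5 = 12·13776 + 1·164737 = 330049.
  From (x_5, y_5) = (3946812, 330049): x_6 = 12·3946812 + 143·1·330049 = 94558751; y_6 = 12·330049 + 1·3946812 = 7907400.
  From (x_6, y_6) = (94558751, 7907400): x_7 = 12·94558751 + 143·1·7907400 = 2265463212; y_7 = 12·7907400 + 1·94558751 = 189447551.
  From (x_7, y_7) = (2265463212, 189447551): x_8 = 12·2265463212 + 143·1·189447551 = 54276558337; y_8 = 12·189447551 + 1·2265463212 = 4538833824.
Step 3: Verify x_8² - 143·y_8² = 2945944784909764205569 - 2945944784909764205568 = 1 (should be 1). ✓

(x_1, y_1) = (12, 1); (x_8, y_8) = (54276558337, 4538833824).


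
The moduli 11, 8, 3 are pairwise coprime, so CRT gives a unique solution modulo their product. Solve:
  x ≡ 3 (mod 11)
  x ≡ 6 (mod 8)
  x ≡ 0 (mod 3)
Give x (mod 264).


Moduli 11, 8, 3 are pairwise coprime; by CRT there is a unique solution modulo M = 11 · 8 · 3 = 264.
Solve pairwise, accumulating the modulus:
  Start with x ≡ 3 (mod 11).
  Combine with x ≡ 6 (mod 8): since gcd(11, 8) = 1, we get a unique residue mod 88.
    Write x = 3 + 11·t and substitute into x ≡ 6 (mod 8): 11·t ≡ 6 − 3 = 3 (mod 8).
    Reduce coefficients mod 8: 3·t ≡ 3 (mod 8).
    The inverse of 3 mod 8 is 3 (since 3·3 = 9 = 1·8 + 1), so t ≡ 3·3 = 9 ≡ 1 (mod 8).
    Then x = 3 + 11·1 = 14, valid modulo lcm(11, 8) = 88: x ≡ 14 (mod 88).
  Combine with x ≡ 0 (mod 3): since gcd(88, 3) = 1, we get a unique residue mod 264.
    Write x = 14 + 88·t and substitute into x ≡ 0 (mod 3): 88·t ≡ 0 − 14 = -14 (mod 3).
    Reduce coefficients mod 3: 1·t ≡ 1 (mod 3).
    So t ≡ 1 (mod 3).
    Then x = 14 + 88·1 = 102, valid modulo lcm(88, 3) = 264: x ≡ 102 (mod 264).
Verify: 102 mod 11 = 3 ✓, 102 mod 8 = 6 ✓, 102 mod 3 = 0 ✓.

x ≡ 102 (mod 264).


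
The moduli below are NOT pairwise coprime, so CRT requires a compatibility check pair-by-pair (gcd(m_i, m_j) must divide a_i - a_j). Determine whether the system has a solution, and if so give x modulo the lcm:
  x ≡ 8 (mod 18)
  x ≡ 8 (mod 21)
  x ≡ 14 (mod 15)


Moduli 18, 21, 15 are not pairwise coprime, so CRT works modulo lcm(m_i) when all pairwise compatibility conditions hold.
Pairwise compatibility: gcd(m_i, m_j) must divide a_i - a_j for every pair.
Merge one congruence at a time:
  Start: x ≡ 8 (mod 18).
  Combine with x ≡ 8 (mod 21): gcd(18, 21) = 3; 8 - 8 = 0, which IS divisible by 3, so compatible.
    Write x = 8 + 18·t and substitute into x ≡ 8 (mod 21): 18·t ≡ 8 − 8 = 0 (mod 21).
    Divide the congruence (and modulus) by g = 3: 6·t ≡ 0 (mod 7).
    The inverse of 6 mod 7 is 6 (since 6·6 = 36 = 5·7 + 1), so t ≡ 6·0 = 0 ≡ 0 (mod 7).
    Then x = 8 + 18·0 = 8, valid modulo lcm(18, 21) = 126: x ≡ 8 (mod 126).
  Combine with x ≡ 14 (mod 15): gcd(126, 15) = 3; 14 - 8 = 6, which IS divisible by 3, so compatible.
    Write x = 8 + 126·t and substitute into x ≡ 14 (mod 15): 126·t ≡ 14 − 8 = 6 (mod 15).
    Divide the congruence (and modulus) by g = 3: 42·t ≡ 2 (mod 5).
    Reduce coefficients mod 5: 2·t ≡ 2 (mod 5).
    The inverse of 2 mod 5 is 3 (since 2·3 = 6 = 1·5 + 1), so t ≡ 3·2 = 6 ≡ 1 (mod 5).
    Then x = 8 + 126·1 = 134, valid modulo lcm(126, 15) = 630: x ≡ 134 (mod 630).
Verify: 134 mod 18 = 8, 134 mod 21 = 8, 134 mod 15 = 14.

x ≡ 134 (mod 630).


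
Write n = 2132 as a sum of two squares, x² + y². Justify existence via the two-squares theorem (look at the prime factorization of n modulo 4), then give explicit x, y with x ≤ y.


Step 1: Factor n = 2132 = 2^2 · 13 · 41.
Step 2: Check the mod-4 condition on each prime factor: 2 = 2 (special); 13 ≡ 1 (mod 4), exponent 1; 41 ≡ 1 (mod 4), exponent 1.
All primes ≡ 3 (mod 4) appear to even exponent (or don't appear), so by the two-squares theorem n IS expressible as a sum of two squares.
Step 3: Build a representation. Group n = k² · m with k = 2 and m = 13 · 41 = 533 (a product of primes ≡ 1 (mod 4)); a representation of m scales to one of n via (k·x)² + (k·y)² = k²(x² + y²). Each prime p ≡ 1 (mod 4) is itself a sum of two squares; find a² by testing p − a² for a perfect square:
  13: 13 − 1² = 12, 13 − 2² = 9 = 3² ⇒ 13 = 2² + 3².
  41: 41 − 1² = 40, 41 − 2² = 37, 41 − 3² = 32, 41 − 4² = 25 = 5² ⇒ 41 = 4² + 5².
  Combine using the Brahmagupta–Fibonacci identity (a² + b²)(c² + d²) = (ac − bd)² + (ad + bc)² = (ac + bd)² + (ad − bc)²:
  13 · 41 = 533: from (2² + 3²)(4² + 5²), take (2·4 − 3·5, 2·5 + 3·4) = (8 − 15, 10 + 12) = (-7, 22); dropping signs (only squares matter) gives (7, 22); check 7² + 22² = 49 + 484 = 533 ✓.
  Scale by k = 2: (2·7, 2·22) = (14, 44).
Step 4: Order so x ≤ y and verify: 14² + 44² = 196 + 1936 = 2132 = n. ✓

n = 2132 = 14² + 44² (one valid representation with x ≤ y).


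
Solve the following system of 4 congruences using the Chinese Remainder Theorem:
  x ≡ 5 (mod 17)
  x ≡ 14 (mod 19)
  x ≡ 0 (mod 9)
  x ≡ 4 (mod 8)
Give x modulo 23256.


Product of moduli M = 17 · 19 · 9 · 8 = 23256.
Merge one congruence at a time:
  Start: x ≡ 5 (mod 17).
  Combine with x ≡ 14 (mod 19); new modulus lcm = 323.
    Write x = 5 + 17·t and substitute into x ≡ 14 (mod 19): 17·t ≡ 14 − 5 = 9 (mod 19).
    The inverse of 17 mod 19 is 9 (since 17·9 = 153 = 8·19 + 1), so t ≡ 9·9 = 81 ≡ 5 (mod 19).
    Then x = 5 + 17·5 = 90, valid modulo lcm(17, 19) = 323: x ≡ 90 (mod 323).
  Combine with x ≡ 0 (mod 9); new modulus lcm = 2907.
    Write x = 90 + 323·t and substitute into x ≡ 0 (mod 9): 323·t ≡ 0 − 90 = -90 (mod 9).
    Reduce coefficients mod 9: 8·t ≡ 0 (mod 9).
    The inverse of 8 mod 9 is 8 (since 8·8 = 64 = 7·9 + 1), so t ≡ 8·0 = 0 ≡ 0 (mod 9).
    Then x = 90 + 323·0 = 90, valid modulo lcm(323, 9) = 2907: x ≡ 90 (mod 2907).
  Combine with x ≡ 4 (mod 8); new modulus lcm = 23256.
    Write x = 90 + 2907·t and substitute into x ≡ 4 (mod 8): 2907·t ≡ 4 − 90 = -86 (mod 8).
    Reduce coefficients mod 8: 3·t ≡ 2 (mod 8).
    The inverse of 3 mod 8 is 3 (since 3·3 = 9 = 1·8 + 1), so t ≡ 3·2 = 6 ≡ 6 (mod 8).
    Then x = 90 + 2907·6 = 17532, valid modulo lcm(2907, 8) = 23256: x ≡ 17532 (mod 23256).
Verify against each original: 17532 mod 17 = 5, 17532 mod 19 = 14, 17532 mod 9 = 0, 17532 mod 8 = 4.

x ≡ 17532 (mod 23256).


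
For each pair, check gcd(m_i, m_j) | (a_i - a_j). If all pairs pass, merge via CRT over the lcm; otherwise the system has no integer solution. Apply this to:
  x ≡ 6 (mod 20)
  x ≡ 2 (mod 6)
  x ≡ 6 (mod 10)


Moduli 20, 6, 10 are not pairwise coprime, so CRT works modulo lcm(m_i) when all pairwise compatibility conditions hold.
Pairwise compatibility: gcd(m_i, m_j) must divide a_i - a_j for every pair.
Merge one congruence at a time:
  Start: x ≡ 6 (mod 20).
  Combine with x ≡ 2 (mod 6): gcd(20, 6) = 2; 2 - 6 = -4, which IS divisible by 2, so compatible.
    Write x = 6 + 20·t and substitute into x ≡ 2 (mod 6): 20·t ≡ 2 − 6 = -4 (mod 6).
    Divide the congruence (and modulus) by g = 2: 10·t ≡ -2 (mod 3).
    Reduce coefficients mod 3: 1·t ≡ 1 (mod 3).
    So t ≡ 1 (mod 3).
    Then x = 6 + 20·1 = 26, valid modulo lcm(20, 6) = 60: x ≡ 26 (mod 60).
  Combine with x ≡ 6 (mod 10): gcd(60, 10) = 10; 6 - 26 = -20, which IS divisible by 10, so compatible.
    Write x = 26 + 60·t and substitute into x ≡ 6 (mod 10): 60·t ≡ 6 − 26 = -20 (mod 10).
    Divide the congruence (and modulus) by g = 10: 6·t ≡ -2 (mod 1).
    Modulo 1 every t works; take t = 0.
    Then x = 26 + 60·0 = 26, valid modulo lcm(60, 10) = 60: x ≡ 26 (mod 60).
Verify: 26 mod 20 = 6, 26 mod 6 = 2, 26 mod 10 = 6.

x ≡ 26 (mod 60).


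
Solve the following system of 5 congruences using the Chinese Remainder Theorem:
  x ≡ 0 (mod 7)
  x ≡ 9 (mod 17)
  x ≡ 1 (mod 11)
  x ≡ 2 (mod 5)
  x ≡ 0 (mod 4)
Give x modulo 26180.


Product of moduli M = 7 · 17 · 11 · 5 · 4 = 26180.
Merge one congruence at a time:
  Start: x ≡ 0 (mod 7).
  Combine with x ≡ 9 (mod 17); new modulus lcm = 119.
    Write x = 0 + 7·t and substitute into x ≡ 9 (mod 17): 7·t ≡ 9 − 0 = 9 (mod 17).
    The inverse of 7 mod 17 is 5 (since 7·5 = 35 = 2·17 + 1), so t ≡ 5·9 = 45 ≡ 11 (mod 17).
    Then x = 0 + 7·11 = 77, valid modulo lcm(7, 17) = 119: x ≡ 77 (mod 119).
  Combine with x ≡ 1 (mod 11); new modulus lcm = 1309.
    Write x = 77 + 119·t and substitute into x ≡ 1 (mod 11): 119·t ≡ 1 − 77 = -76 (mod 11).
    Reduce coefficients mod 11: 9·t ≡ 1 (mod 11).
    The inverse of 9 mod 11 is 5 (since 9·5 = 45 = 4·11 + 1), so t ≡ 5·1 = 5 ≡ 5 (mod 11).
    Then x = 77 + 119·5 = 672, valid modulo lcm(119, 11) = 1309: x ≡ 672 (mod 1309).
  Combine with x ≡ 2 (mod 5); new modulus lcm = 6545.
    Write x = 672 + 1309·t and substitute into x ≡ 2 (mod 5): 1309·t ≡ 2 − 672 = -670 (mod 5).
    Reduce coefficients mod 5: 4·t ≡ 0 (mod 5).
    The inverse of 4 mod 5 is 4 (since 4·4 = 16 = 3·5 + 1), so t ≡ 4·0 = 0 ≡ 0 (mod 5).
    Then x = 672 + 1309·0 = 672, valid modulo lcm(1309, 5) = 6545: x ≡ 672 (mod 6545).
  Combine with x ≡ 0 (mod 4); new modulus lcm = 26180.
    Write x = 672 + 6545·t and substitute into x ≡ 0 (mod 4): 6545·t ≡ 0 − 672 = -672 (mod 4).
    Reduce coefficients mod 4: 1·t ≡ 0 (mod 4).
    So t ≡ 0 (mod 4).
    Then x = 672 + 6545·0 = 672, valid modulo lcm(6545, 4) = 26180: x ≡ 672 (mod 26180).
Verify against each original: 672 mod 7 = 0, 672 mod 17 = 9, 672 mod 11 = 1, 672 mod 5 = 2, 672 mod 4 = 0.

x ≡ 672 (mod 26180).


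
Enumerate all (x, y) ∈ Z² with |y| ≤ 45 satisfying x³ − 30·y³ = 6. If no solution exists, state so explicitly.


The equation is x³ - 30y³ = 6. For fixed y, x³ = 30·y³ + 6, so a solution requires the RHS to be a perfect cube.
Strategy: iterate y from -45 to 45, compute RHS = 30·y³ + 6, and check whether it is a (positive or negative) perfect cube.
Check small values of y:
  y = 0: RHS = 6 is not a perfect cube.
  y = 1: RHS = 36 is not a perfect cube.
  y = -1: RHS = -24 is not a perfect cube.
  y = 2: RHS = 246 is not a perfect cube.
  y = -2: RHS = -234 is not a perfect cube.
  y = 3: RHS = 816 is not a perfect cube.
  y = -3: RHS = -804 is not a perfect cube.
Continuing the search up to |y| = 45 finds no solutions either.
No (x, y) in the scanned range satisfies the equation.

No integer solutions with |y| ≤ 45.


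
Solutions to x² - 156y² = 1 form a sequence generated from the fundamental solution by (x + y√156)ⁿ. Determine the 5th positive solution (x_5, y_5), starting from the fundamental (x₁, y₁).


Step 1: Find the fundamental solution (x₁, y₁) of x² - 156y² = 1.
  Expand √156 as a continued fraction. a₀ = ⌊√156⌋ = 12; iterate m_{k+1} = d_k·a_k − m_k, d_{k+1} = (156 − m_{k+1}²)/d_k, a_{k+1} = ⌊(a₀ + m_{k+1})/d_{k+1}⌋ (starting m₀ = 0, d₀ = 1), with convergents p_k = a_k·p_{k-1} + p_{k-2}, q_k = a_k·q_{k-1} + q_{k-2} (p₋₁ = 1, q₋₁ = 0):
  k = 0: a₀ = 12; p₀/q₀ = 12/1; p₀² − 156·q₀² = 144 − 156 = -12.
  k = 1: m = 12, d = 12, a = ⌊(12 + 12)/12⌋ = 2; p/q = (2·12 + 1)/(2·1 + 0) = 25/2; p² − 156·q² = 625 − 624 = 1.
  The first convergent with p² − 156·q² = 1 gives the fundamental solution (x₁, y₁) = (25, 2).
Step 2: Apply the recurrence (x_{n+1}, y_{n+1}) = (x₁x_n + 156y₁y_n, x₁y_n + y₁x_n) repeatedly.
  From (x_1, y_1) = (25, 2): x_2 = 25·25 + 156·2·2 = 1249; y_2 = 25·2 + 2·25 = 100.
  From (x_2, y_2) = (1249, 100): x_3 = 25·1249 + 156·2·100 = 62425; y_3 = 25·100 + 2·1249 = 4998.
  From (x_3, y_3) = (62425, 4998): x_4 = 25·62425 + 156·2·4998 = 3120001; y_4 = 25·4998 + 2·62425 = 249800.
  From (x_4, y_4) = (3120001, 249800): x_5 = 25·3120001 + 156·2·249800 = 155937625; y_5 = 25·249800 + 2·3120001 = 12485002.
Step 3: Verify x_5² - 156·y_5² = 24316542890640625 - 24316542890640624 = 1 (should be 1). ✓

(x_1, y_1) = (25, 2); (x_5, y_5) = (155937625, 12485002).


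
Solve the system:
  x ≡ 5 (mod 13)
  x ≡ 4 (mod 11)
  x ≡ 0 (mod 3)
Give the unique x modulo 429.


Moduli 13, 11, 3 are pairwise coprime; by CRT there is a unique solution modulo M = 13 · 11 · 3 = 429.
Solve pairwise, accumulating the modulus:
  Start with x ≡ 5 (mod 13).
  Combine with x ≡ 4 (mod 11): since gcd(13, 11) = 1, we get a unique residue mod 143.
    Write x = 5 + 13·t and substitute into x ≡ 4 (mod 11): 13·t ≡ 4 − 5 = -1 (mod 11).
    Reduce coefficients mod 11: 2·t ≡ 10 (mod 11).
    The inverse of 2 mod 11 is 6 (since 2·6 = 12 = 1·11 + 1), so t ≡ 6·10 = 60 ≡ 5 (mod 11).
    Then x = 5 + 13·5 = 70, valid modulo lcm(13, 11) = 143: x ≡ 70 (mod 143).
  Combine with x ≡ 0 (mod 3): since gcd(143, 3) = 1, we get a unique residue mod 429.
    Write x = 70 + 143·t and substitute into x ≡ 0 (mod 3): 143·t ≡ 0 − 70 = -70 (mod 3).
    Reduce coefficients mod 3: 2·t ≡ 2 (mod 3).
    The inverse of 2 mod 3 is 2 (since 2·2 = 4 = 1·3 + 1), so t ≡ 2·2 = 4 ≡ 1 (mod 3).
    Then x = 70 + 143·1 = 213, valid modulo lcm(143, 3) = 429: x ≡ 213 (mod 429).
Verify: 213 mod 13 = 5 ✓, 213 mod 11 = 4 ✓, 213 mod 3 = 0 ✓.

x ≡ 213 (mod 429).


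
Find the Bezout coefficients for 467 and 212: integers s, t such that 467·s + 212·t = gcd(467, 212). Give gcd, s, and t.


Euclidean algorithm on (467, 212) — divide until remainder is 0:
  467 = 2 · 212 + 43
  212 = 4 · 43 + 40
  43 = 1 · 40 + 3
  40 = 13 · 3 + 1
  3 = 3 · 1 + 0
gcd(467, 212) = 1.
Track Bezout coefficients alongside the remainders: start with r₀ = 467 = a·1 + b·0 (s = 1, t = 0) and r₁ = 212 = a·0 + b·1 (s = 0, t = 1); each new remainder r_{k+1} = r_{k-1} − q_k·r_k inherits s_{k+1} = s_{k-1} − q_k·s_k, t_{k+1} = t_{k-1} − q_k·t_k, so r_k = a·s_k + b·t_k at every step:
  q = 2: r = 43, s = 1 − 2·0 = 1, t = 0 − 2·1 = -2  (check: 467·1 + 212·(-2) = 43)
  q = 4: r = 40, s = 0 − 4·1 = -4, t = 1 − 4·(-2) = 9  (check: 467·(-4) + 212·9 = 40)
  q = 1: r = 3, s = 1 − 1·(-4) = 5, t = -2 − 1·9 = -11  (check: 467·5 + 212·(-11) = 3)
  q = 13: r = 1, s = -4 − 13·5 = -69, t = 9 − 13·(-11) = 152  (check: 467·(-69) + 212·152 = 1)
The row with r = 1 (the gcd) gives the Bezout coefficients s = -69, t = 152.
Result: 467 · (-69) + 212 · (152) = 1.

gcd(467, 212) = 1; s = -69, t = 152 (check: 467·(-69) + 212·152 = 1).


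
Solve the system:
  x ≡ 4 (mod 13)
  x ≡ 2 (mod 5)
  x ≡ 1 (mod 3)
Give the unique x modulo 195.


Moduli 13, 5, 3 are pairwise coprime; by CRT there is a unique solution modulo M = 13 · 5 · 3 = 195.
Solve pairwise, accumulating the modulus:
  Start with x ≡ 4 (mod 13).
  Combine with x ≡ 2 (mod 5): since gcd(13, 5) = 1, we get a unique residue mod 65.
    Write x = 4 + 13·t and substitute into x ≡ 2 (mod 5): 13·t ≡ 2 − 4 = -2 (mod 5).
    Reduce coefficients mod 5: 3·t ≡ 3 (mod 5).
    The inverse of 3 mod 5 is 2 (since 3·2 = 6 = 1·5 + 1), so t ≡ 2·3 = 6 ≡ 1 (mod 5).
    Then x = 4 + 13·1 = 17, valid modulo lcm(13, 5) = 65: x ≡ 17 (mod 65).
  Combine with x ≡ 1 (mod 3): since gcd(65, 3) = 1, we get a unique residue mod 195.
    Write x = 17 + 65·t and substitute into x ≡ 1 (mod 3): 65·t ≡ 1 − 17 = -16 (mod 3).
    Reduce coefficients mod 3: 2·t ≡ 2 (mod 3).
    The inverse of 2 mod 3 is 2 (since 2·2 = 4 = 1·3 + 1), so t ≡ 2·2 = 4 ≡ 1 (mod 3).
    Then x = 17 + 65·1 = 82, valid modulo lcm(65, 3) = 195: x ≡ 82 (mod 195).
Verify: 82 mod 13 = 4 ✓, 82 mod 5 = 2 ✓, 82 mod 3 = 1 ✓.

x ≡ 82 (mod 195).


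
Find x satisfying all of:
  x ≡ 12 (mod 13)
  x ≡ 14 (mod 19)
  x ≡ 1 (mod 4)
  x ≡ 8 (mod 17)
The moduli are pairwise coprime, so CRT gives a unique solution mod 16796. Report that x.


Product of moduli M = 13 · 19 · 4 · 17 = 16796.
Merge one congruence at a time:
  Start: x ≡ 12 (mod 13).
  Combine with x ≡ 14 (mod 19); new modulus lcm = 247.
    Write x = 12 + 13·t and substitute into x ≡ 14 (mod 19): 13·t ≡ 14 − 12 = 2 (mod 19).
    The inverse of 13 mod 19 is 3 (since 13·3 = 39 = 2·19 + 1), so t ≡ 3·2 = 6 ≡ 6 (mod 19).
    Then x = 12 + 13·6 = 90, valid modulo lcm(13, 19) = 247: x ≡ 90 (mod 247).
  Combine with x ≡ 1 (mod 4); new modulus lcm = 988.
    Write x = 90 + 247·t and substitute into x ≡ 1 (mod 4): 247·t ≡ 1 − 90 = -89 (mod 4).
    Reduce coefficients mod 4: 3·t ≡ 3 (mod 4).
    The inverse of 3 mod 4 is 3 (since 3·3 = 9 = 2·4 + 1), so t ≡ 3·3 = 9 ≡ 1 (mod 4).
    Then x = 90 + 247·1 = 337, valid modulo lcm(247, 4) = 988: x ≡ 337 (mod 988).
  Combine with x ≡ 8 (mod 17); new modulus lcm = 16796.
    Write x = 337 + 988·t and substitute into x ≡ 8 (mod 17): 988·t ≡ 8 − 337 = -329 (mod 17).
    Reduce coefficients mod 17: 2·t ≡ 11 (mod 17).
    The inverse of 2 mod 17 is 9 (since 2·9 = 18 = 1·17 + 1), so t ≡ 9·11 = 99 ≡ 14 (mod 17).
    Then x = 337 + 988·14 = 14169, valid modulo lcm(988, 17) = 16796: x ≡ 14169 (mod 16796).
Verify against each original: 14169 mod 13 = 12, 14169 mod 19 = 14, 14169 mod 4 = 1, 14169 mod 17 = 8.

x ≡ 14169 (mod 16796).


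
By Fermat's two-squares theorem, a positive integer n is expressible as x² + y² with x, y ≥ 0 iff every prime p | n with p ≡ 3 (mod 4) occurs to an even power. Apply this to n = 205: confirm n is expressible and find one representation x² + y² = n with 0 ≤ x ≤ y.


Step 1: Factor n = 205 = 5 · 41.
Step 2: Check the mod-4 condition on each prime factor: 5 ≡ 1 (mod 4), exponent 1; 41 ≡ 1 (mod 4), exponent 1.
All primes ≡ 3 (mod 4) appear to even exponent (or don't appear), so by the two-squares theorem n IS expressible as a sum of two squares.
Step 3: Build a representation. Here n = 5 · 41 is a product of primes ≡ 1 (mod 4). Each prime p ≡ 1 (mod 4) is itself a sum of two squares; find a² by testing p − a² for a perfect square:
  5: 5 − 1² = 4 = 2² ⇒ 5 = 1² + 2².
  41: 41 − 1² = 40, 41 − 2² = 37, 41 − 3² = 32, 41 − 4² = 25 = 5² ⇒ 41 = 4² + 5².
  Combine using the Brahmagupta–Fibonacci identity (a² + b²)(c² + d²) = (ac − bd)² + (ad + bc)² = (ac + bd)² + (ad − bc)²:
  5 · 41 = 205: from (1² + 2²)(4² + 5²), take (1·4 − 2·5, 1·5 + 2·4) = (4 − 10, 5 + 8) = (-6, 13); dropping signs (only squares matter) gives (6, 13); check 6² + 13² = 36 + 169 = 205 ✓.
Step 4: Order so x ≤ y and verify: 6² + 13² = 36 + 169 = 205 = n. ✓

n = 205 = 6² + 13² (one valid representation with x ≤ y).


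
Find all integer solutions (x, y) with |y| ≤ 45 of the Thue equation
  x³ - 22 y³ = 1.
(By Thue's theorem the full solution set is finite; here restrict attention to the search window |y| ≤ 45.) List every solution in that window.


The equation is x³ - 22y³ = 1. For fixed y, x³ = 22·y³ + 1, so a solution requires the RHS to be a perfect cube.
Strategy: iterate y from -45 to 45, compute RHS = 22·y³ + 1, and check whether it is a (positive or negative) perfect cube.
Check small values of y:
  y = 0: RHS = 1 = (1)³ ⇒ x = 1 works.
  y = 1: RHS = 23 is not a perfect cube.
  y = -1: RHS = -21 is not a perfect cube.
  y = 2: RHS = 177 is not a perfect cube.
  y = -2: RHS = -175 is not a perfect cube.
  y = 3: RHS = 595 is not a perfect cube.
  y = -3: RHS = -593 is not a perfect cube.
Continuing the search up to |y| = 45 finds no further solutions beyond those listed.
Collected solutions: (1, 0).

Solutions (with |y| ≤ 45): (1, 0).


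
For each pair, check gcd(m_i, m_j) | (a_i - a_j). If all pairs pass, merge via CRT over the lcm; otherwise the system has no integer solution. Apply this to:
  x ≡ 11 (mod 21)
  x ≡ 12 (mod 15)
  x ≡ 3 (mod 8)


Moduli 21, 15, 8 are not pairwise coprime, so CRT works modulo lcm(m_i) when all pairwise compatibility conditions hold.
Pairwise compatibility: gcd(m_i, m_j) must divide a_i - a_j for every pair.
Merge one congruence at a time:
  Start: x ≡ 11 (mod 21).
  Combine with x ≡ 12 (mod 15): gcd(21, 15) = 3, and 12 - 11 = 1 is NOT divisible by 3.
    ⇒ system is inconsistent (no integer solution).

No solution (the system is inconsistent).


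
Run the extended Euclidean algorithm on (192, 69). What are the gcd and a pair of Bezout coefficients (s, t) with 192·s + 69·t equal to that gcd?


Euclidean algorithm on (192, 69) — divide until remainder is 0:
  192 = 2 · 69 + 54
  69 = 1 · 54 + 15
  54 = 3 · 15 + 9
  15 = 1 · 9 + 6
  9 = 1 · 6 + 3
  6 = 2 · 3 + 0
gcd(192, 69) = 3.
Track Bezout coefficients alongside the remainders: start with r₀ = 192 = a·1 + b·0 (s = 1, t = 0) and r₁ = 69 = a·0 + b·1 (s = 0, t = 1); each new remainder r_{k+1} = r_{k-1} − q_k·r_k inherits s_{k+1} = s_{k-1} − q_k·s_k, t_{k+1} = t_{k-1} − q_k·t_k, so r_k = a·s_k + b·t_k at every step:
  q = 2: r = 54, s = 1 − 2·0 = 1, t = 0 − 2·1 = -2  (check: 192·1 + 69·(-2) = 54)
  q = 1: r = 15, s = 0 − 1·1 = -1, t = 1 − 1·(-2) = 3  (check: 192·(-1) + 69·3 = 15)
  q = 3: r = 9, s = 1 − 3·(-1) = 4, t = -2 − 3·3 = -11  (check: 192·4 + 69·(-11) = 9)
  q = 1: r = 6, s = -1 − 1·4 = -5, t = 3 − 1·(-11) = 14  (check: 192·(-5) + 69·14 = 6)
  q = 1: r = 3, s = 4 − 1·(-5) = 9, t = -11 − 1·14 = -25  (check: 192·9 + 69·(-25) = 3)
The row with r = 3 (the gcd) gives the Bezout coefficients s = 9, t = -25.
Result: 192 · (9) + 69 · (-25) = 3.

gcd(192, 69) = 3; s = 9, t = -25 (check: 192·9 + 69·(-25) = 3).
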